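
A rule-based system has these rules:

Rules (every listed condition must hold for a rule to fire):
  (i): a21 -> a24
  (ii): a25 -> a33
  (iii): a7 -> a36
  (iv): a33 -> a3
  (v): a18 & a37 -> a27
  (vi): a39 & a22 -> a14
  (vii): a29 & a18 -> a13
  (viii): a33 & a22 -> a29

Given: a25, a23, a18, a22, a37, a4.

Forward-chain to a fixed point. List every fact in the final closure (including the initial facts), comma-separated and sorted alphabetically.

a13, a18, a22, a23, a25, a27, a29, a3, a33, a37, a4

Round 1: (ii) [a25 -> a33]; (v) [a18 & a37 -> a27]. New: a33, a27.
Round 2: (iv) [a33 -> a3]; (viii) [a33 & a22 -> a29]. New: a3, a29.
Round 3: (vii) [a29 & a18 -> a13]. New: a13.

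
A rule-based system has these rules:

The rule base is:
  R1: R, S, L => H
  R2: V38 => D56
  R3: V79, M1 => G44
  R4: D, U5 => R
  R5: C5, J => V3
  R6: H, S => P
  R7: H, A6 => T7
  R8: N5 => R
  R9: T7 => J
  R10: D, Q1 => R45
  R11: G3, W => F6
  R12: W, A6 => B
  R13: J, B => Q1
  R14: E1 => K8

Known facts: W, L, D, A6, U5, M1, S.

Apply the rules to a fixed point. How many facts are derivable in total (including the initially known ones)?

Round 1 fires R4, R12, giving R, B.
Round 2 fires R1, giving H.
Round 3 fires R6, R7, giving P, T7.
Round 4 fires R9, giving J.
Round 5 fires R13, giving Q1.
Round 6 fires R10, giving R45.
Closure: {A6, B, D, H, J, L, M1, P, Q1, R, R45, S, T7, U5, W} — 15 facts.

15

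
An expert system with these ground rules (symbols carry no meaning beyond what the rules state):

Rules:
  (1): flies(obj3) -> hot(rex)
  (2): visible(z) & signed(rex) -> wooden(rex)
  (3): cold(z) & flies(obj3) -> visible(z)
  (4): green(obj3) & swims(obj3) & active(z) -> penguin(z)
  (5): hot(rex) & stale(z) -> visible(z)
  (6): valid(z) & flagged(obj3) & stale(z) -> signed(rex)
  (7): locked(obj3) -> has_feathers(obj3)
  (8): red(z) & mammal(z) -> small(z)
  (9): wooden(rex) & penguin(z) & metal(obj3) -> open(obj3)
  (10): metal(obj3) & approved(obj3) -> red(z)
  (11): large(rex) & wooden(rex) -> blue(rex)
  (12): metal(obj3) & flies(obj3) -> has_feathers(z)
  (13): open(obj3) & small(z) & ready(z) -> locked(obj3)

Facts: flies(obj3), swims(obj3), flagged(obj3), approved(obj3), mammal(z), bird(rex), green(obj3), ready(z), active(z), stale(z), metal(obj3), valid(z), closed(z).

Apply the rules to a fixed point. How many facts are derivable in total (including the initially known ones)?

Round 1: (1) [flies(obj3) -> hot(rex)]; (4) [green(obj3) & swims(obj3) & active(z) -> penguin(z)]; (6) [valid(z) & flagged(obj3) & stale(z) -> signed(rex)]; (10) [metal(obj3) & approved(obj3) -> red(z)]; (12) [metal(obj3) & flies(obj3) -> has_feathers(z)]. Adds hot(rex), penguin(z), signed(rex), red(z), has_feathers(z).
Round 2: (5) [hot(rex) & stale(z) -> visible(z)]; (8) [red(z) & mammal(z) -> small(z)]. Adds visible(z), small(z).
Round 3: (2) [visible(z) & signed(rex) -> wooden(rex)]. Adds wooden(rex).
Round 4: (9) [wooden(rex) & penguin(z) & metal(obj3) -> open(obj3)]. Adds open(obj3).
Round 5: (13) [open(obj3) & small(z) & ready(z) -> locked(obj3)]. Adds locked(obj3).
Round 6: (7) [locked(obj3) -> has_feathers(obj3)]. Adds has_feathers(obj3).
Closure: {active(z), approved(obj3), bird(rex), closed(z), flagged(obj3), flies(obj3), green(obj3), has_feathers(obj3), has_feathers(z), hot(rex), locked(obj3), mammal(z), metal(obj3), open(obj3), penguin(z), ready(z), red(z), signed(rex), small(z), stale(z), swims(obj3), valid(z), visible(z), wooden(rex)} — 24 facts.

24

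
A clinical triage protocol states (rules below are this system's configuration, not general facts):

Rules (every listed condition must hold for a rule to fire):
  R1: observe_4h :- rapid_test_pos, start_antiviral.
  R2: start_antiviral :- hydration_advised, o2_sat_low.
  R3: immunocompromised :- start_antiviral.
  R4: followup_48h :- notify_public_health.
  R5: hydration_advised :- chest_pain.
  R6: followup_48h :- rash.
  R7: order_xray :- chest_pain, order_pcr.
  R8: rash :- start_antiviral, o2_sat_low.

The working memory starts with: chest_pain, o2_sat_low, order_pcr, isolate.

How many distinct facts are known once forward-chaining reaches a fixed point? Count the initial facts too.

Round 1: R5 [hydration_advised :- chest_pain.]; R7 [order_xray :- chest_pain, order_pcr.]. New: hydration_advised, order_xray.
Round 2: R2 [start_antiviral :- hydration_advised, o2_sat_low.]. New: start_antiviral.
Round 3: R3 [immunocompromised :- start_antiviral.]; R8 [rash :- start_antiviral, o2_sat_low.]. New: immunocompromised, rash.
Round 4: R6 [followup_48h :- rash.]. New: followup_48h.
Closure: {chest_pain, followup_48h, hydration_advised, immunocompromised, isolate, o2_sat_low, order_pcr, order_xray, rash, start_antiviral} — 10 facts.

10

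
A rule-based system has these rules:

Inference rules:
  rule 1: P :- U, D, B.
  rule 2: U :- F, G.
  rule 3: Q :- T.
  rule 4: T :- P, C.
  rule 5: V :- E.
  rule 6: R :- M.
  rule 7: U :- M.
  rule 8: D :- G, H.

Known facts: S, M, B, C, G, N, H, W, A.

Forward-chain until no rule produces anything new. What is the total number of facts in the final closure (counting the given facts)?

15

Round 1: rule 6 [R :- M.]; rule 7 [U :- M.]; rule 8 [D :- G, H.]. New: R, U, D.
Round 2: rule 1 [P :- U, D, B.]. New: P.
Round 3: rule 4 [T :- P, C.]. New: T.
Round 4: rule 3 [Q :- T.]. New: Q.
Closure: {A, B, C, D, G, H, M, N, P, Q, R, S, T, U, W} — 15 facts.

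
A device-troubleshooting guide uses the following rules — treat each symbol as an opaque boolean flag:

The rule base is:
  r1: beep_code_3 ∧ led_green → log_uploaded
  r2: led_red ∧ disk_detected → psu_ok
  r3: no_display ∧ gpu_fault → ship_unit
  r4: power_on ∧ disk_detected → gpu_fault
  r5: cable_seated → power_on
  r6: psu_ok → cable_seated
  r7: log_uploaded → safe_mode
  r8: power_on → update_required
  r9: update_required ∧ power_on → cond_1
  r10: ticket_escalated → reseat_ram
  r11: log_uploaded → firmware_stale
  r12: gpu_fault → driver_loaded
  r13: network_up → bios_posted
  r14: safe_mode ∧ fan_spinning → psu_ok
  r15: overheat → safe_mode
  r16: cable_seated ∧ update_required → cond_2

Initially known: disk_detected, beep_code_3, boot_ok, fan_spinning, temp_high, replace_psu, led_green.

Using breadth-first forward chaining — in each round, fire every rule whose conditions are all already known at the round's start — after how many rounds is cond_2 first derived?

Round 1 — r1, derive log_uploaded.
Round 2 — r7, r11, derive safe_mode, firmware_stale.
Round 3 — r14, derive psu_ok.
Round 4 — r6, derive cable_seated.
Round 5 — r5, derive power_on.
Round 6 — r4, r8, derive gpu_fault, update_required.
Round 7 — r9, r12, r16, derive cond_1, driver_loaded, cond_2.
cond_2 first appears in round 7.

7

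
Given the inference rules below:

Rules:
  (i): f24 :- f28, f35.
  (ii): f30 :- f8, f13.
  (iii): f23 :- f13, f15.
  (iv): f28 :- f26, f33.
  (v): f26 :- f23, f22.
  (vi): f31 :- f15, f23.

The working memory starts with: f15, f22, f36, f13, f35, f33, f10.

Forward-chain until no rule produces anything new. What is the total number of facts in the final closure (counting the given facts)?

12

Round 1 fires (iii), giving f23.
Round 2 fires (v), (vi), giving f26, f31.
Round 3 fires (iv), giving f28.
Round 4 fires (i), giving f24.
Closure: {f10, f13, f15, f22, f23, f24, f26, f28, f31, f33, f35, f36} — 12 facts.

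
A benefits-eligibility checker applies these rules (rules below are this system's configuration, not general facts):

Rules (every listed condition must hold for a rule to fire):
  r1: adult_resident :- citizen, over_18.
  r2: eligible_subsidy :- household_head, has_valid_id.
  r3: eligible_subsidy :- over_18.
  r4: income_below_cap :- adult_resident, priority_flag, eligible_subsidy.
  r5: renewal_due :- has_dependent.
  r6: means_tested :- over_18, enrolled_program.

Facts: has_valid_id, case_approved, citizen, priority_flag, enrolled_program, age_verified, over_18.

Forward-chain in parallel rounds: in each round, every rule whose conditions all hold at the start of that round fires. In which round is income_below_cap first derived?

Round 1 fires r1, r3, r6, giving adult_resident, eligible_subsidy, means_tested.
Round 2 fires r4, giving income_below_cap.
income_below_cap first appears in round 2.

2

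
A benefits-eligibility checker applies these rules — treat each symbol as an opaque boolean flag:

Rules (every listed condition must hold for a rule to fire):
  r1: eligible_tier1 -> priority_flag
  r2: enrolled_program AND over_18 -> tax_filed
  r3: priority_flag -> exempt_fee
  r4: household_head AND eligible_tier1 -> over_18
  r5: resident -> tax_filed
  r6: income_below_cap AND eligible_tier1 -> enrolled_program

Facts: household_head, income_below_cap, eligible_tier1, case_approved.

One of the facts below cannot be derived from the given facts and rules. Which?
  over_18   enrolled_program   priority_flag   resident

Round 1: r1 [eligible_tier1 -> priority_flag]; r4 [household_head AND eligible_tier1 -> over_18]; r6 [income_below_cap AND eligible_tier1 -> enrolled_program]. New: priority_flag, over_18, enrolled_program.
Round 2: r2 [enrolled_program AND over_18 -> tax_filed]; r3 [priority_flag -> exempt_fee]. New: tax_filed, exempt_fee.
Derived: enrolled_program (round 1), priority_flag (round 1), over_18 (round 1). resident never appears in any round.

resident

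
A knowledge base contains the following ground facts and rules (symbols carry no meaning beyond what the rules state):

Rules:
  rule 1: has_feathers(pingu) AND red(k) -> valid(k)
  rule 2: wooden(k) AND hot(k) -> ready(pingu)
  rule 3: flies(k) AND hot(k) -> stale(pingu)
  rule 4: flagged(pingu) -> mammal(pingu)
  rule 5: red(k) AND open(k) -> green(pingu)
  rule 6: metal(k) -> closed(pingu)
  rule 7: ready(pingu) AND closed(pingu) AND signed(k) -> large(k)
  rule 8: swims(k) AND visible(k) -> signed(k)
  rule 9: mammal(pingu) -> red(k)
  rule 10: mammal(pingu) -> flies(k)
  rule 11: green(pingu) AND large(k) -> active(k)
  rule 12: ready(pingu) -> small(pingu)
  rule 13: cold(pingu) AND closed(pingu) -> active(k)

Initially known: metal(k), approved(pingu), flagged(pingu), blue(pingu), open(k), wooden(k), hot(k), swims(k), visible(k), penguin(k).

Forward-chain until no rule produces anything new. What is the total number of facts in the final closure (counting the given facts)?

21

Round 1: rule 2 [wooden(k) AND hot(k) -> ready(pingu)]; rule 4 [flagged(pingu) -> mammal(pingu)]; rule 6 [metal(k) -> closed(pingu)]; rule 8 [swims(k) AND visible(k) -> signed(k)]. Adds ready(pingu), mammal(pingu), closed(pingu), signed(k).
Round 2: rule 7 [ready(pingu) AND closed(pingu) AND signed(k) -> large(k)]; rule 9 [mammal(pingu) -> red(k)]; rule 10 [mammal(pingu) -> flies(k)]; rule 12 [ready(pingu) -> small(pingu)]. Adds large(k), red(k), flies(k), small(pingu).
Round 3: rule 3 [flies(k) AND hot(k) -> stale(pingu)]; rule 5 [red(k) AND open(k) -> green(pingu)]. Adds stale(pingu), green(pingu).
Round 4: rule 11 [green(pingu) AND large(k) -> active(k)]. Adds active(k).
Closure: {active(k), approved(pingu), blue(pingu), closed(pingu), flagged(pingu), flies(k), green(pingu), hot(k), large(k), mammal(pingu), metal(k), open(k), penguin(k), ready(pingu), red(k), signed(k), small(pingu), stale(pingu), swims(k), visible(k), wooden(k)} — 21 facts.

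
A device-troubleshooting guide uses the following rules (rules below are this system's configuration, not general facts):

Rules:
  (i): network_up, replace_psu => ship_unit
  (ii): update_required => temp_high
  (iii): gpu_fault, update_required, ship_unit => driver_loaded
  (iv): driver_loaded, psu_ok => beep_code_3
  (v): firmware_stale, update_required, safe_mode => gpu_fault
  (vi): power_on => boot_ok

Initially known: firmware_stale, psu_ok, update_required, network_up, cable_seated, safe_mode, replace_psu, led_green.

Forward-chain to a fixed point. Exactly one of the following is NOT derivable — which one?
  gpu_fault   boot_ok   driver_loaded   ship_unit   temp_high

[1] (i) [network_up, replace_psu => ship_unit]; (ii) [update_required => temp_high]; (v) [firmware_stale, update_required, safe_mode => gpu_fault]. ⇒ new: ship_unit, temp_high, gpu_fault.
[2] (iii) [gpu_fault, update_required, ship_unit => driver_loaded]. ⇒ new: driver_loaded.
[3] (iv) [driver_loaded, psu_ok => beep_code_3]. ⇒ new: beep_code_3.
Derived: gpu_fault (round 1), ship_unit (round 1), temp_high (round 1), driver_loaded (round 2). boot_ok never appears in any round.

boot_ok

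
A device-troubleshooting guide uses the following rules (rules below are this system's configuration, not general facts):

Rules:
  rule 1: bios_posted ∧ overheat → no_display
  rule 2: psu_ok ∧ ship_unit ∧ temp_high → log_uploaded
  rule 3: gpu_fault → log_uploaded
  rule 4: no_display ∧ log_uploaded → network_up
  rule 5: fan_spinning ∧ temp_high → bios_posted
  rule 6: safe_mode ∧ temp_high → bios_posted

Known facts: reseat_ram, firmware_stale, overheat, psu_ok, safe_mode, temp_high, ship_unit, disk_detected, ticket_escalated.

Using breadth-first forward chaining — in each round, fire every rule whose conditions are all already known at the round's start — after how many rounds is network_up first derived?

3

Round 1: rule 2 [psu_ok ∧ ship_unit ∧ temp_high → log_uploaded]; rule 6 [safe_mode ∧ temp_high → bios_posted]. New: log_uploaded, bios_posted.
Round 2: rule 1 [bios_posted ∧ overheat → no_display]. New: no_display.
Round 3: rule 4 [no_display ∧ log_uploaded → network_up]. New: network_up.
network_up first appears in round 3.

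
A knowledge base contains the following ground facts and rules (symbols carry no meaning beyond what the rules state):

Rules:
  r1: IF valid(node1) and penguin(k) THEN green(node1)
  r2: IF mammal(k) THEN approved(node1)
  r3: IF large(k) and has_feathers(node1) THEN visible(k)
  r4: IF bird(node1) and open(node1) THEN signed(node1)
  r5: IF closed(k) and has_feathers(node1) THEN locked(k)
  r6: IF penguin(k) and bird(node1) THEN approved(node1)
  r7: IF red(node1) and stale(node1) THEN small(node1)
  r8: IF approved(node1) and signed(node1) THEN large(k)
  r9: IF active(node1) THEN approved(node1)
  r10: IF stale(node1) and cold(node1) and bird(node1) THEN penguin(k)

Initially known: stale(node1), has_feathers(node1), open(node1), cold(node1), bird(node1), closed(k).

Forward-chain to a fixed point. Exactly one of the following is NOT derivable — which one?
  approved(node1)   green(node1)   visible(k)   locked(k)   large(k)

Round 1 — r4, r5, r10, derive signed(node1), locked(k), penguin(k).
Round 2 — r6, derive approved(node1).
Round 3 — r8, derive large(k).
Round 4 — r3, derive visible(k).
Derived: locked(k) (round 1), approved(node1) (round 2), large(k) (round 3), visible(k) (round 4). green(node1) never appears in any round.

green(node1)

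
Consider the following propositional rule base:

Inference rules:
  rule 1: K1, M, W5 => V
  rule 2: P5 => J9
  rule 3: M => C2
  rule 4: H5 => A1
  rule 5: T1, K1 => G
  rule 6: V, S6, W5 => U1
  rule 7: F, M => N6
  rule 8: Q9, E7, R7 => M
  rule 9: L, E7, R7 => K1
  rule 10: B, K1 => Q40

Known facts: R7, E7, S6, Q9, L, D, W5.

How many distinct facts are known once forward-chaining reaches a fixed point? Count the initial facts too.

Round 1 fires rule 8, rule 9, giving M, K1.
Round 2 fires rule 1, rule 3, giving V, C2.
Round 3 fires rule 6, giving U1.
Closure: {C2, D, E7, K1, L, M, Q9, R7, S6, U1, V, W5} — 12 facts.

12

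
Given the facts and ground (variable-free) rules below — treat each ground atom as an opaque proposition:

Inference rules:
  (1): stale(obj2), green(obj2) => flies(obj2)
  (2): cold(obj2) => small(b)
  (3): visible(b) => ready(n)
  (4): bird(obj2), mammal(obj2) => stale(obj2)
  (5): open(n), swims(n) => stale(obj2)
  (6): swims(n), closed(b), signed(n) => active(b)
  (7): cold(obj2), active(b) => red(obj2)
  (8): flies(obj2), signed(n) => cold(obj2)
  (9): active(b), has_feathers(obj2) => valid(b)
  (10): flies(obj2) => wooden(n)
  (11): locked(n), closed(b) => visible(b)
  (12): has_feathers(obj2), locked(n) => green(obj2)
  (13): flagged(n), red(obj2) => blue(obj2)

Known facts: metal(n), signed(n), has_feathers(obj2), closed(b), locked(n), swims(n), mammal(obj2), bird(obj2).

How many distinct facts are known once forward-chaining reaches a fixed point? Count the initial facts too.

19

Round 1: (4) [bird(obj2), mammal(obj2) => stale(obj2)]; (6) [swims(n), closed(b), signed(n) => active(b)]; (11) [locked(n), closed(b) => visible(b)]; (12) [has_feathers(obj2), locked(n) => green(obj2)]. Adds stale(obj2), active(b), visible(b), green(obj2).
Round 2: (1) [stale(obj2), green(obj2) => flies(obj2)]; (3) [visible(b) => ready(n)]; (9) [active(b), has_feathers(obj2) => valid(b)]. Adds flies(obj2), ready(n), valid(b).
Round 3: (8) [flies(obj2), signed(n) => cold(obj2)]; (10) [flies(obj2) => wooden(n)]. Adds cold(obj2), wooden(n).
Round 4: (2) [cold(obj2) => small(b)]; (7) [cold(obj2), active(b) => red(obj2)]. Adds small(b), red(obj2).
Closure: {active(b), bird(obj2), closed(b), cold(obj2), flies(obj2), green(obj2), has_feathers(obj2), locked(n), mammal(obj2), metal(n), ready(n), red(obj2), signed(n), small(b), stale(obj2), swims(n), valid(b), visible(b), wooden(n)} — 19 facts.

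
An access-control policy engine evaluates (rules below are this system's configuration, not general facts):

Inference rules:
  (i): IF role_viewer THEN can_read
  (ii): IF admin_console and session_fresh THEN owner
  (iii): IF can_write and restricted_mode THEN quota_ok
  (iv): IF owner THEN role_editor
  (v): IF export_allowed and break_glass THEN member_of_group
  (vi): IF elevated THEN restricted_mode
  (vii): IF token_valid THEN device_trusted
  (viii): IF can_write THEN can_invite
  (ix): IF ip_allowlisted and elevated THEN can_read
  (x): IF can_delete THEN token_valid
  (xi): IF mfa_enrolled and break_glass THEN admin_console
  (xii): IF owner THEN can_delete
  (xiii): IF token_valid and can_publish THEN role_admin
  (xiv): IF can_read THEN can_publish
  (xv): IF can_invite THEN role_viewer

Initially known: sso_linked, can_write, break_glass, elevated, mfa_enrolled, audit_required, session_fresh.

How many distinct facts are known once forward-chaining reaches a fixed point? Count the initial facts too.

20

Round 1: (vi) [IF elevated THEN restricted_mode]; (viii) [IF can_write THEN can_invite]; (xi) [IF mfa_enrolled and break_glass THEN admin_console]. New: restricted_mode, can_invite, admin_console.
Round 2: (ii) [IF admin_console and session_fresh THEN owner]; (iii) [IF can_write and restricted_mode THEN quota_ok]; (xv) [IF can_invite THEN role_viewer]. New: owner, quota_ok, role_viewer.
Round 3: (i) [IF role_viewer THEN can_read]; (iv) [IF owner THEN role_editor]; (xii) [IF owner THEN can_delete]. New: can_read, role_editor, can_delete.
Round 4: (x) [IF can_delete THEN token_valid]; (xiv) [IF can_read THEN can_publish]. New: token_valid, can_publish.
Round 5: (vii) [IF token_valid THEN device_trusted]; (xiii) [IF token_valid and can_publish THEN role_admin]. New: device_trusted, role_admin.
Closure: {admin_console, audit_required, break_glass, can_delete, can_invite, can_publish, can_read, can_write, device_trusted, elevated, mfa_enrolled, owner, quota_ok, restricted_mode, role_admin, role_editor, role_viewer, session_fresh, sso_linked, token_valid} — 20 facts.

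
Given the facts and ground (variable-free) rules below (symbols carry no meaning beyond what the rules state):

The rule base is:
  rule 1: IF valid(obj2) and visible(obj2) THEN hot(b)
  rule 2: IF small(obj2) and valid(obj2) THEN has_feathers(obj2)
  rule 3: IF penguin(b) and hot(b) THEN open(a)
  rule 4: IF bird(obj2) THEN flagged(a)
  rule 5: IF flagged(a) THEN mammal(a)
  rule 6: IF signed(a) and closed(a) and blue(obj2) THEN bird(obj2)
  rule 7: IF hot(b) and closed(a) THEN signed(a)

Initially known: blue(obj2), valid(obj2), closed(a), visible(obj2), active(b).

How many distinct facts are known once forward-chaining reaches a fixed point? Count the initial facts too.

Round 1: rule 1 [IF valid(obj2) and visible(obj2) THEN hot(b)]. New: hot(b).
Round 2: rule 7 [IF hot(b) and closed(a) THEN signed(a)]. New: signed(a).
Round 3: rule 6 [IF signed(a) and closed(a) and blue(obj2) THEN bird(obj2)]. New: bird(obj2).
Round 4: rule 4 [IF bird(obj2) THEN flagged(a)]. New: flagged(a).
Round 5: rule 5 [IF flagged(a) THEN mammal(a)]. New: mammal(a).
Closure: {active(b), bird(obj2), blue(obj2), closed(a), flagged(a), hot(b), mammal(a), signed(a), valid(obj2), visible(obj2)} — 10 facts.

10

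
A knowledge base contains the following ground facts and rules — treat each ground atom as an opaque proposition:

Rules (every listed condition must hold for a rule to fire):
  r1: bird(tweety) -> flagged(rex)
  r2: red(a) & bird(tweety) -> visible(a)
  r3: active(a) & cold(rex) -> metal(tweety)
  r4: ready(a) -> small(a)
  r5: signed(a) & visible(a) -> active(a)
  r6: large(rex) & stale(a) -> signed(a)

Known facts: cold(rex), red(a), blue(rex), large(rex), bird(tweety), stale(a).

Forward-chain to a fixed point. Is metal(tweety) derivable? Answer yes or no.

yes

Round 1 — r1, r2, r6, derive flagged(rex), visible(a), signed(a).
Round 2 — r5, derive active(a).
Round 3 — r3, derive metal(tweety).
metal(tweety) appears in round 3, so it is derivable.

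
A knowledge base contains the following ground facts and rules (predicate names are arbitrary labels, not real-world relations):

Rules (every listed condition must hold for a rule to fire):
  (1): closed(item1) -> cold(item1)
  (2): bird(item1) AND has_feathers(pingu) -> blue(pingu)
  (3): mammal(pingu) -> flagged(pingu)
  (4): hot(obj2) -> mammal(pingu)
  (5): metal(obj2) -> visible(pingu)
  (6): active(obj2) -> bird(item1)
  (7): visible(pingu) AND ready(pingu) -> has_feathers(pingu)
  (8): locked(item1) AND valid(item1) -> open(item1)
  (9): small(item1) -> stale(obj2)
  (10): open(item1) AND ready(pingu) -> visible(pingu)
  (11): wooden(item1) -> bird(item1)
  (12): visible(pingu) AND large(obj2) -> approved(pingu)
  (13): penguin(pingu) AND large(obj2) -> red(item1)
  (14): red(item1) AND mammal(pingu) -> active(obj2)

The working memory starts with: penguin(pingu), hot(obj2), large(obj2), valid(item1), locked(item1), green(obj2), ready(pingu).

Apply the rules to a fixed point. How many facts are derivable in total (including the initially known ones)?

[1] (4) [hot(obj2) -> mammal(pingu)]; (8) [locked(item1) AND valid(item1) -> open(item1)]; (13) [penguin(pingu) AND large(obj2) -> red(item1)]. ⇒ new: mammal(pingu), open(item1), red(item1).
[2] (3) [mammal(pingu) -> flagged(pingu)]; (10) [open(item1) AND ready(pingu) -> visible(pingu)]; (14) [red(item1) AND mammal(pingu) -> active(obj2)]. ⇒ new: flagged(pingu), visible(pingu), active(obj2).
[3] (6) [active(obj2) -> bird(item1)]; (7) [visible(pingu) AND ready(pingu) -> has_feathers(pingu)]; (12) [visible(pingu) AND large(obj2) -> approved(pingu)]. ⇒ new: bird(item1), has_feathers(pingu), approved(pingu).
[4] (2) [bird(item1) AND has_feathers(pingu) -> blue(pingu)]. ⇒ new: blue(pingu).
Closure: {active(obj2), approved(pingu), bird(item1), blue(pingu), flagged(pingu), green(obj2), has_feathers(pingu), hot(obj2), large(obj2), locked(item1), mammal(pingu), open(item1), penguin(pingu), ready(pingu), red(item1), valid(item1), visible(pingu)} — 17 facts.

17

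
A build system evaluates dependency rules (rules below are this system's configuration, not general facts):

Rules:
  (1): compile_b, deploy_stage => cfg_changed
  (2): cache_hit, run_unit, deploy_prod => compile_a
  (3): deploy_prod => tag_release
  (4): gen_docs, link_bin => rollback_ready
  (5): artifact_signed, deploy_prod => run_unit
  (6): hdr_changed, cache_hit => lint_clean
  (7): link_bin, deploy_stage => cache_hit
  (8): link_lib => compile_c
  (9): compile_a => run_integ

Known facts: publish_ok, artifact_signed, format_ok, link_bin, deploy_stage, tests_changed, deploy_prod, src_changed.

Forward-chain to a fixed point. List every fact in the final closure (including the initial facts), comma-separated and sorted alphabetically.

Round 1 fires (3), (5), (7), giving tag_release, run_unit, cache_hit.
Round 2 fires (2), giving compile_a.
Round 3 fires (9), giving run_integ.

artifact_signed, cache_hit, compile_a, deploy_prod, deploy_stage, format_ok, link_bin, publish_ok, run_integ, run_unit, src_changed, tag_release, tests_changed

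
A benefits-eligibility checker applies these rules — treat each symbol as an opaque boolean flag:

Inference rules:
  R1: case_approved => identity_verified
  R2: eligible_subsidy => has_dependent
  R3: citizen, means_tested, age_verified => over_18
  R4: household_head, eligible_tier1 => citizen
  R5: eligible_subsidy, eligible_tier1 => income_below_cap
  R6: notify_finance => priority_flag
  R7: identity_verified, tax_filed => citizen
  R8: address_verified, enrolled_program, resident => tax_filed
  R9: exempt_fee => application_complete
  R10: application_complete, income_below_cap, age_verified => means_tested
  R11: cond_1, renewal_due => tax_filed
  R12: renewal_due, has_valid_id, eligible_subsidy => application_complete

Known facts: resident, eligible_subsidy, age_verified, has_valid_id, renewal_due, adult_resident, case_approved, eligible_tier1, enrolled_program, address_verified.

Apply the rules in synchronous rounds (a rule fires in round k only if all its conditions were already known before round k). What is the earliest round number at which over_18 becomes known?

3

[1] R1 [case_approved => identity_verified]; R2 [eligible_subsidy => has_dependent]; R5 [eligible_subsidy, eligible_tier1 => income_below_cap]; R8 [address_verified, enrolled_program, resident => tax_filed]; R12 [renewal_due, has_valid_id, eligible_subsidy => application_complete]. ⇒ new: identity_verified, has_dependent, income_below_cap, tax_filed, application_complete.
[2] R7 [identity_verified, tax_filed => citizen]; R10 [application_complete, income_below_cap, age_verified => means_tested]. ⇒ new: citizen, means_tested.
[3] R3 [citizen, means_tested, age_verified => over_18]. ⇒ new: over_18.
over_18 first appears in round 3.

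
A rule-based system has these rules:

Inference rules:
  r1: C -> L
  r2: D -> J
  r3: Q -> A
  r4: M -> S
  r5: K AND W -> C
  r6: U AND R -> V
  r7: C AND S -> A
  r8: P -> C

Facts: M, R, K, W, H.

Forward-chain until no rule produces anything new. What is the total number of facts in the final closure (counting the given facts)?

Round 1: r4 [M -> S]; r5 [K AND W -> C]. Adds S, C.
Round 2: r1 [C -> L]; r7 [C AND S -> A]. Adds L, A.
Closure: {A, C, H, K, L, M, R, S, W} — 9 facts.

9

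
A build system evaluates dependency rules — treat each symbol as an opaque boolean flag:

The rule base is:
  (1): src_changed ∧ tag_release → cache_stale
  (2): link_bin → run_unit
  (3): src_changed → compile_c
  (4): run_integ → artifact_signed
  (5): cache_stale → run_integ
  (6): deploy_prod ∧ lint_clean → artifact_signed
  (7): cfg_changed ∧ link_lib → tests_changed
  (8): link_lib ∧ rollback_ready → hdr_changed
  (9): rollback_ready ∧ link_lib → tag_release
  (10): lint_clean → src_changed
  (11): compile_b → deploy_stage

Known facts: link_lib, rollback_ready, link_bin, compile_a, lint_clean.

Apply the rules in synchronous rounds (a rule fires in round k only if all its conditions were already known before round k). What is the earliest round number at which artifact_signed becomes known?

4

Round 1: (2) [link_bin → run_unit]; (8) [link_lib ∧ rollback_ready → hdr_changed]; (9) [rollback_ready ∧ link_lib → tag_release]; (10) [lint_clean → src_changed]. New: run_unit, hdr_changed, tag_release, src_changed.
Round 2: (1) [src_changed ∧ tag_release → cache_stale]; (3) [src_changed → compile_c]. New: cache_stale, compile_c.
Round 3: (5) [cache_stale → run_integ]. New: run_integ.
Round 4: (4) [run_integ → artifact_signed]. New: artifact_signed.
artifact_signed first appears in round 4.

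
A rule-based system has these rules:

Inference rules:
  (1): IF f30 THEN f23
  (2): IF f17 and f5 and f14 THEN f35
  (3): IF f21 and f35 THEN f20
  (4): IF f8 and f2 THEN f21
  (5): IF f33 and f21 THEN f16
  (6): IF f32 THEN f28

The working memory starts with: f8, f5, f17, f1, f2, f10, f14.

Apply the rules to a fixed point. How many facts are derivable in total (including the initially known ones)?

10

Round 1 — (2), (4), derive f35, f21.
Round 2 — (3), derive f20.
Closure: {f1, f10, f14, f17, f2, f20, f21, f35, f5, f8} — 10 facts.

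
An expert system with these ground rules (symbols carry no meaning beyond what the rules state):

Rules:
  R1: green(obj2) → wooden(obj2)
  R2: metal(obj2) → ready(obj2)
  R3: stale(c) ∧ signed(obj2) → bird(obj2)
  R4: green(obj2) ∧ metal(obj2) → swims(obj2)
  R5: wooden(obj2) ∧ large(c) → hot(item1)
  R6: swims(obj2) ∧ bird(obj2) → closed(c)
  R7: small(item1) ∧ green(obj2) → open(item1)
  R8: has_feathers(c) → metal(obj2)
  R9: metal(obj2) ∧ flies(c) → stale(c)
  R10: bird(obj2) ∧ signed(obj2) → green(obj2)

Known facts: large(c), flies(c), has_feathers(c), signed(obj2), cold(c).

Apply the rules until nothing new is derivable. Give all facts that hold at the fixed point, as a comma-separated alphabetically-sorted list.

Round 1 — R8, derive metal(obj2).
Round 2 — R2, R9, derive ready(obj2), stale(c).
Round 3 — R3, derive bird(obj2).
Round 4 — R10, derive green(obj2).
Round 5 — R1, R4, derive wooden(obj2), swims(obj2).
Round 6 — R5, R6, derive hot(item1), closed(c).

bird(obj2), closed(c), cold(c), flies(c), green(obj2), has_feathers(c), hot(item1), large(c), metal(obj2), ready(obj2), signed(obj2), stale(c), swims(obj2), wooden(obj2)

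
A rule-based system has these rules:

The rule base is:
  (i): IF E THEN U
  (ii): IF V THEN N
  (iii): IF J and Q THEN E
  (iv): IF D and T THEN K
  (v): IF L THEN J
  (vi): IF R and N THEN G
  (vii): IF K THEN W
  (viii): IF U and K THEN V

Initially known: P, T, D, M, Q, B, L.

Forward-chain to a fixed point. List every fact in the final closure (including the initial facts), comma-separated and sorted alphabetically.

B, D, E, J, K, L, M, N, P, Q, T, U, V, W

Round 1: (iv) [IF D and T THEN K]; (v) [IF L THEN J]. New: K, J.
Round 2: (iii) [IF J and Q THEN E]; (vii) [IF K THEN W]. New: E, W.
Round 3: (i) [IF E THEN U]. New: U.
Round 4: (viii) [IF U and K THEN V]. New: V.
Round 5: (ii) [IF V THEN N]. New: N.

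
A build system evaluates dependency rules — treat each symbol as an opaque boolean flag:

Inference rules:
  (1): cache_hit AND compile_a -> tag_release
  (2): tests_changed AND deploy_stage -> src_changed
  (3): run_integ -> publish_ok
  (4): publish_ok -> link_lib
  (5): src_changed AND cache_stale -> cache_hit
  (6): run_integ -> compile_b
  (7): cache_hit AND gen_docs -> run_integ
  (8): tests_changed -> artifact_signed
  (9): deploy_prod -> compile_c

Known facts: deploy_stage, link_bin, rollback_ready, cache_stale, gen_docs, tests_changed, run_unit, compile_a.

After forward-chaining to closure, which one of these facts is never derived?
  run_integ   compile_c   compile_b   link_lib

Round 1 fires (2), (8), giving src_changed, artifact_signed.
Round 2 fires (5), giving cache_hit.
Round 3 fires (1), (7), giving tag_release, run_integ.
Round 4 fires (3), (6), giving publish_ok, compile_b.
Round 5 fires (4), giving link_lib.
Derived: link_lib (round 5), run_integ (round 3), compile_b (round 4). compile_c never appears in any round.

compile_c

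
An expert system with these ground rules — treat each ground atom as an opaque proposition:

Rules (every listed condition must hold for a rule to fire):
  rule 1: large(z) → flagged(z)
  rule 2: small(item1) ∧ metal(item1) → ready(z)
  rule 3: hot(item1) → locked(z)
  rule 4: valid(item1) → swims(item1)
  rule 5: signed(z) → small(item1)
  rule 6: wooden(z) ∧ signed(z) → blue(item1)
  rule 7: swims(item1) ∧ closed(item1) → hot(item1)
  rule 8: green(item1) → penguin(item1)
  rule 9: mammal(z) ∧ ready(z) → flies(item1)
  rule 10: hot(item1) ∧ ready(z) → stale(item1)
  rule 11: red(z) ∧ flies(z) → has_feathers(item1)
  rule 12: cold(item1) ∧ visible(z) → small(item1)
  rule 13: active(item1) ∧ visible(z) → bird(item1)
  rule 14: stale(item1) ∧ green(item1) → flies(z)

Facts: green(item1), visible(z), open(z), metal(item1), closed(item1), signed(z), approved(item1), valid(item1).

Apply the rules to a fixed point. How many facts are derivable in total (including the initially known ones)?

16

Round 1: rule 4 [valid(item1) → swims(item1)]; rule 5 [signed(z) → small(item1)]; rule 8 [green(item1) → penguin(item1)]. Adds swims(item1), small(item1), penguin(item1).
Round 2: rule 2 [small(item1) ∧ metal(item1) → ready(z)]; rule 7 [swims(item1) ∧ closed(item1) → hot(item1)]. Adds ready(z), hot(item1).
Round 3: rule 3 [hot(item1) → locked(z)]; rule 10 [hot(item1) ∧ ready(z) → stale(item1)]. Adds locked(z), stale(item1).
Round 4: rule 14 [stale(item1) ∧ green(item1) → flies(z)]. Adds flies(z).
Closure: {approved(item1), closed(item1), flies(z), green(item1), hot(item1), locked(z), metal(item1), open(z), penguin(item1), ready(z), signed(z), small(item1), stale(item1), swims(item1), valid(item1), visible(z)} — 16 facts.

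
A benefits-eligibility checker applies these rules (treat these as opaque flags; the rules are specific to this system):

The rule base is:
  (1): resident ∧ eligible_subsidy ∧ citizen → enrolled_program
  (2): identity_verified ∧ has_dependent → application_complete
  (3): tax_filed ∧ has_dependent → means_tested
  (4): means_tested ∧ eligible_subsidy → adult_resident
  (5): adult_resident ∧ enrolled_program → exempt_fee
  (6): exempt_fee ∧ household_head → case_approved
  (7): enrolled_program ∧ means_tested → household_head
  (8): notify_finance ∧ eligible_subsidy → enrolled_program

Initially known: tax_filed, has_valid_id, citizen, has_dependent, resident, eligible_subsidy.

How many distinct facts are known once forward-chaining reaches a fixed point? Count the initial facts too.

Round 1: (1) [resident ∧ eligible_subsidy ∧ citizen → enrolled_program]; (3) [tax_filed ∧ has_dependent → means_tested]. Adds enrolled_program, means_tested.
Round 2: (4) [means_tested ∧ eligible_subsidy → adult_resident]; (7) [enrolled_program ∧ means_tested → household_head]. Adds adult_resident, household_head.
Round 3: (5) [adult_resident ∧ enrolled_program → exempt_fee]. Adds exempt_fee.
Round 4: (6) [exempt_fee ∧ household_head → case_approved]. Adds case_approved.
Closure: {adult_resident, case_approved, citizen, eligible_subsidy, enrolled_program, exempt_fee, has_dependent, has_valid_id, household_head, means_tested, resident, tax_filed} — 12 facts.

12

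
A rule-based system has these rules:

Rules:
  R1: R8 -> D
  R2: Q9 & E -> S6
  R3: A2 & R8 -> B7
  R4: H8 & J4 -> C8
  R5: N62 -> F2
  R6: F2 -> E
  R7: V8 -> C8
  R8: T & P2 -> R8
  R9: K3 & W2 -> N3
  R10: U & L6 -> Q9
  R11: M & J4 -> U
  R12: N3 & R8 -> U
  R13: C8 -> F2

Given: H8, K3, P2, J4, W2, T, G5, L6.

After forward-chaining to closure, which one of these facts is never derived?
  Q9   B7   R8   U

B7

Round 1 — R4, R8, R9, derive C8, R8, N3.
Round 2 — R1, R12, R13, derive D, U, F2.
Round 3 — R6, R10, derive E, Q9.
Round 4 — R2, derive S6.
Derived: U (round 2), Q9 (round 3), R8 (round 1). B7 never appears in any round.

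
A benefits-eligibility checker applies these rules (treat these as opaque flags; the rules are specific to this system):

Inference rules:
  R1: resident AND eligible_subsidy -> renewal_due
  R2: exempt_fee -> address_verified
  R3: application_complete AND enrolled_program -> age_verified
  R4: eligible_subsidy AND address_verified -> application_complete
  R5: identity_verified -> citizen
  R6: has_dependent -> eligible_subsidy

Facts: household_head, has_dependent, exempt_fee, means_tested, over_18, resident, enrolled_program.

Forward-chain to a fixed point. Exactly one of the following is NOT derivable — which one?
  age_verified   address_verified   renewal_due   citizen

citizen

Round 1: R2 [exempt_fee -> address_verified]; R6 [has_dependent -> eligible_subsidy]. Adds address_verified, eligible_subsidy.
Round 2: R1 [resident AND eligible_subsidy -> renewal_due]; R4 [eligible_subsidy AND address_verified -> application_complete]. Adds renewal_due, application_complete.
Round 3: R3 [application_complete AND enrolled_program -> age_verified]. Adds age_verified.
Derived: age_verified (round 3), address_verified (round 1), renewal_due (round 2). citizen never appears in any round.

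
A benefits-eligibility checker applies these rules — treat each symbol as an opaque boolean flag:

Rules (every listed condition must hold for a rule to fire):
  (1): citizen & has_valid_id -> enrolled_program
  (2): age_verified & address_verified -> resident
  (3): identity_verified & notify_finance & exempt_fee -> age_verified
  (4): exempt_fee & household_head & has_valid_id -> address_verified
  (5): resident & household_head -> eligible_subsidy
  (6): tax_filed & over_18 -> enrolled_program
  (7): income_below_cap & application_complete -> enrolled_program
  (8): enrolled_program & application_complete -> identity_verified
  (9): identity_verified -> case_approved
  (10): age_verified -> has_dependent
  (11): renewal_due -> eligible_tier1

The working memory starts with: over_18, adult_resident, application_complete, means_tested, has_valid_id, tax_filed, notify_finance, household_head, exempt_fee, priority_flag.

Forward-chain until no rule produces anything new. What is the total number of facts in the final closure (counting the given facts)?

Round 1 fires (4), (6), giving address_verified, enrolled_program.
Round 2 fires (8), giving identity_verified.
Round 3 fires (3), (9), giving age_verified, case_approved.
Round 4 fires (2), (10), giving resident, has_dependent.
Round 5 fires (5), giving eligible_subsidy.
Closure: {address_verified, adult_resident, age_verified, application_complete, case_approved, eligible_subsidy, enrolled_program, exempt_fee, has_dependent, has_valid_id, household_head, identity_verified, means_tested, notify_finance, over_18, priority_flag, resident, tax_filed} — 18 facts.

18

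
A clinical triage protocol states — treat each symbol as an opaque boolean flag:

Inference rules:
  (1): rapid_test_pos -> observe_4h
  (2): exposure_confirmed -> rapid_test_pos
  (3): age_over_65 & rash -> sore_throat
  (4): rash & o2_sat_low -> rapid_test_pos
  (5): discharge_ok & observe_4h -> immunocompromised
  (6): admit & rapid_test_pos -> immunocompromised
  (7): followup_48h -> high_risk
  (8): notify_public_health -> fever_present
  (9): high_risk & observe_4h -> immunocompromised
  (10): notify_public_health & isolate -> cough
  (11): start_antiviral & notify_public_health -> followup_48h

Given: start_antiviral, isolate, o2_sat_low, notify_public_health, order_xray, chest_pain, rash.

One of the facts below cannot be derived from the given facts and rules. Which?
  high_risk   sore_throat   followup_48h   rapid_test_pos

Round 1: (4) [rash & o2_sat_low -> rapid_test_pos]; (8) [notify_public_health -> fever_present]; (10) [notify_public_health & isolate -> cough]; (11) [start_antiviral & notify_public_health -> followup_48h]. Adds rapid_test_pos, fever_present, cough, followup_48h.
Round 2: (1) [rapid_test_pos -> observe_4h]; (7) [followup_48h -> high_risk]. Adds observe_4h, high_risk.
Round 3: (9) [high_risk & observe_4h -> immunocompromised]. Adds immunocompromised.
Derived: high_risk (round 2), followup_48h (round 1), rapid_test_pos (round 1). sore_throat never appears in any round.

sore_throat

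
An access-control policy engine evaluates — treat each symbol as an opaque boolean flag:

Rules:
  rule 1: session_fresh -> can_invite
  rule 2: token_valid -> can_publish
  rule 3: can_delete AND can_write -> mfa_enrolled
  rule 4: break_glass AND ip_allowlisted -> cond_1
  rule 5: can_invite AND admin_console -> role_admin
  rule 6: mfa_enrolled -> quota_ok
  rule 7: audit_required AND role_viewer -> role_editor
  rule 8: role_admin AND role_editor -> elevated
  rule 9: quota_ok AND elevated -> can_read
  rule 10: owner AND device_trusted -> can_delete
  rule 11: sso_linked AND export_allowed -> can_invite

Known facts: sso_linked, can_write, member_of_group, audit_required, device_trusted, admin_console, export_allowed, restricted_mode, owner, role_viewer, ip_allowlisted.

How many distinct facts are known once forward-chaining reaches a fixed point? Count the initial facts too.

19

Round 1 fires rule 7, rule 10, rule 11, giving role_editor, can_delete, can_invite.
Round 2 fires rule 3, rule 5, giving mfa_enrolled, role_admin.
Round 3 fires rule 6, rule 8, giving quota_ok, elevated.
Round 4 fires rule 9, giving can_read.
Closure: {admin_console, audit_required, can_delete, can_invite, can_read, can_write, device_trusted, elevated, export_allowed, ip_allowlisted, member_of_group, mfa_enrolled, owner, quota_ok, restricted_mode, role_admin, role_editor, role_viewer, sso_linked} — 19 facts.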